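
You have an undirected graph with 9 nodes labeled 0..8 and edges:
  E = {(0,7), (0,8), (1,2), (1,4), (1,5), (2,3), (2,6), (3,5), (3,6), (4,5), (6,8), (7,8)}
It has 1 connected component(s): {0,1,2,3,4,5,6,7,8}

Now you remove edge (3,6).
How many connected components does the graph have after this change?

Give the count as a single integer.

Initial component count: 1
Remove (3,6): not a bridge. Count unchanged: 1.
  After removal, components: {0,1,2,3,4,5,6,7,8}
New component count: 1

Answer: 1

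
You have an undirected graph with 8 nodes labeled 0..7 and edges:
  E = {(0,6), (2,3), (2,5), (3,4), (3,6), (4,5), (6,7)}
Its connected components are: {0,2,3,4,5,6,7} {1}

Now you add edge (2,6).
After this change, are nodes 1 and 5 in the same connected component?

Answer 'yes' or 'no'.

Answer: no

Derivation:
Initial components: {0,2,3,4,5,6,7} {1}
Adding edge (2,6): both already in same component {0,2,3,4,5,6,7}. No change.
New components: {0,2,3,4,5,6,7} {1}
Are 1 and 5 in the same component? no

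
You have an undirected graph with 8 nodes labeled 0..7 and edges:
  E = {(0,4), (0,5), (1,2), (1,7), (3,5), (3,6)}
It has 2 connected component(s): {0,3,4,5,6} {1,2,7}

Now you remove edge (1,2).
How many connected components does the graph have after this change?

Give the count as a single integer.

Initial component count: 2
Remove (1,2): it was a bridge. Count increases: 2 -> 3.
  After removal, components: {0,3,4,5,6} {1,7} {2}
New component count: 3

Answer: 3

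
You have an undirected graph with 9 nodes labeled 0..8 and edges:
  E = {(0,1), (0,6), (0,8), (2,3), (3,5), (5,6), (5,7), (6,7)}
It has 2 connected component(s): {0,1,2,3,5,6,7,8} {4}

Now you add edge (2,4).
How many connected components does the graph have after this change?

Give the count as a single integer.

Answer: 1

Derivation:
Initial component count: 2
Add (2,4): merges two components. Count decreases: 2 -> 1.
New component count: 1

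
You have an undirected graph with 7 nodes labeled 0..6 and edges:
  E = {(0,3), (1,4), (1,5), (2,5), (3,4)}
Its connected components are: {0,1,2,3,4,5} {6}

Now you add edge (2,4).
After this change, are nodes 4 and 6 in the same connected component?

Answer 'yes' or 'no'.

Initial components: {0,1,2,3,4,5} {6}
Adding edge (2,4): both already in same component {0,1,2,3,4,5}. No change.
New components: {0,1,2,3,4,5} {6}
Are 4 and 6 in the same component? no

Answer: no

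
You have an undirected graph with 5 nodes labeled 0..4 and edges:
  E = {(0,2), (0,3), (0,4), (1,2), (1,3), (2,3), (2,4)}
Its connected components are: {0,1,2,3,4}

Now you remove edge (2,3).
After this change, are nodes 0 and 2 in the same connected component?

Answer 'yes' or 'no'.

Initial components: {0,1,2,3,4}
Removing edge (2,3): not a bridge — component count unchanged at 1.
New components: {0,1,2,3,4}
Are 0 and 2 in the same component? yes

Answer: yes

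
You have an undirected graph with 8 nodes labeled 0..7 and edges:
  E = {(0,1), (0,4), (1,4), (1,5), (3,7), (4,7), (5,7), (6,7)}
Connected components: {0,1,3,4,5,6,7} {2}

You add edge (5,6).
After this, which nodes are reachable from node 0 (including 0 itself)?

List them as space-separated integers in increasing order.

Before: nodes reachable from 0: {0,1,3,4,5,6,7}
Adding (5,6): both endpoints already in same component. Reachability from 0 unchanged.
After: nodes reachable from 0: {0,1,3,4,5,6,7}

Answer: 0 1 3 4 5 6 7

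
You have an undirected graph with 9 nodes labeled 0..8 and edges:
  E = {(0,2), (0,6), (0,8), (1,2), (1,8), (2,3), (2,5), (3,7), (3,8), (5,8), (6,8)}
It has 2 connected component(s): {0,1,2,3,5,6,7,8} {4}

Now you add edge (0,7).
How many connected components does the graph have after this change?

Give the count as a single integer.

Answer: 2

Derivation:
Initial component count: 2
Add (0,7): endpoints already in same component. Count unchanged: 2.
New component count: 2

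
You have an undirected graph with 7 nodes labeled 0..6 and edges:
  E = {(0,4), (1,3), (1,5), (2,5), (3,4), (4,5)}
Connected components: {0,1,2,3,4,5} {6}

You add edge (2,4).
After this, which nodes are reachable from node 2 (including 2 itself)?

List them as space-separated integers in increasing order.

Answer: 0 1 2 3 4 5

Derivation:
Before: nodes reachable from 2: {0,1,2,3,4,5}
Adding (2,4): both endpoints already in same component. Reachability from 2 unchanged.
After: nodes reachable from 2: {0,1,2,3,4,5}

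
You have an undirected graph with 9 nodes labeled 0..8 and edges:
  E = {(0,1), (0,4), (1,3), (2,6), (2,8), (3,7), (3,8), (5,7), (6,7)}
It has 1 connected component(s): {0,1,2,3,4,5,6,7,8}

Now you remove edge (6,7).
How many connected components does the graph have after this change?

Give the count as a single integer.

Initial component count: 1
Remove (6,7): not a bridge. Count unchanged: 1.
  After removal, components: {0,1,2,3,4,5,6,7,8}
New component count: 1

Answer: 1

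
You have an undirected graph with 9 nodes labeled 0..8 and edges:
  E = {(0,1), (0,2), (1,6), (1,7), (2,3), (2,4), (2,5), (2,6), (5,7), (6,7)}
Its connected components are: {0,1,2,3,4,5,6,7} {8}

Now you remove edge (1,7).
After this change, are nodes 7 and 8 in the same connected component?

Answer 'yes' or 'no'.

Answer: no

Derivation:
Initial components: {0,1,2,3,4,5,6,7} {8}
Removing edge (1,7): not a bridge — component count unchanged at 2.
New components: {0,1,2,3,4,5,6,7} {8}
Are 7 and 8 in the same component? no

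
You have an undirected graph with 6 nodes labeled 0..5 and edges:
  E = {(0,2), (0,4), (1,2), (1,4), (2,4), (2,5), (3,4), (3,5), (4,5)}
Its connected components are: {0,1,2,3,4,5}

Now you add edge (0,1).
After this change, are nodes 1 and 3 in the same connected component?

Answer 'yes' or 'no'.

Answer: yes

Derivation:
Initial components: {0,1,2,3,4,5}
Adding edge (0,1): both already in same component {0,1,2,3,4,5}. No change.
New components: {0,1,2,3,4,5}
Are 1 and 3 in the same component? yes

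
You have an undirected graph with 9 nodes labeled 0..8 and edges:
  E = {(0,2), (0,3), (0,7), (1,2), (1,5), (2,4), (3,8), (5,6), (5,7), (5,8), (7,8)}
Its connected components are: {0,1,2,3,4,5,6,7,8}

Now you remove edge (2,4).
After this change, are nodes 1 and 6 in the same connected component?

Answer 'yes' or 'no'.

Answer: yes

Derivation:
Initial components: {0,1,2,3,4,5,6,7,8}
Removing edge (2,4): it was a bridge — component count 1 -> 2.
New components: {0,1,2,3,5,6,7,8} {4}
Are 1 and 6 in the same component? yes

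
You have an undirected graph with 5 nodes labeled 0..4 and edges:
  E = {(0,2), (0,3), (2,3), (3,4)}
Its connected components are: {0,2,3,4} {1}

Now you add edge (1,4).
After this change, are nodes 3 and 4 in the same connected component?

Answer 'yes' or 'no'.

Initial components: {0,2,3,4} {1}
Adding edge (1,4): merges {1} and {0,2,3,4}.
New components: {0,1,2,3,4}
Are 3 and 4 in the same component? yes

Answer: yes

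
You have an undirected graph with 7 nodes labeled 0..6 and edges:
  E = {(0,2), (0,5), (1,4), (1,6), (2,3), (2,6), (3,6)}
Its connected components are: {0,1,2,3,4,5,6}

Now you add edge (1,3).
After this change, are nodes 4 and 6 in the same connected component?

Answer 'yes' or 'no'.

Initial components: {0,1,2,3,4,5,6}
Adding edge (1,3): both already in same component {0,1,2,3,4,5,6}. No change.
New components: {0,1,2,3,4,5,6}
Are 4 and 6 in the same component? yes

Answer: yes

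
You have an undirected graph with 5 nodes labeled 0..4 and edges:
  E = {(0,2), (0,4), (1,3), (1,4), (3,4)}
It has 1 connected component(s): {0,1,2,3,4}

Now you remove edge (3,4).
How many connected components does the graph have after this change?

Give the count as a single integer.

Answer: 1

Derivation:
Initial component count: 1
Remove (3,4): not a bridge. Count unchanged: 1.
  After removal, components: {0,1,2,3,4}
New component count: 1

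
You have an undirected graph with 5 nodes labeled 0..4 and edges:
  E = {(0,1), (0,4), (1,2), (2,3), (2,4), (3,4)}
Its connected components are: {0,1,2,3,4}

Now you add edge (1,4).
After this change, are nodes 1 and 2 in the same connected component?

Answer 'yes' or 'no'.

Answer: yes

Derivation:
Initial components: {0,1,2,3,4}
Adding edge (1,4): both already in same component {0,1,2,3,4}. No change.
New components: {0,1,2,3,4}
Are 1 and 2 in the same component? yes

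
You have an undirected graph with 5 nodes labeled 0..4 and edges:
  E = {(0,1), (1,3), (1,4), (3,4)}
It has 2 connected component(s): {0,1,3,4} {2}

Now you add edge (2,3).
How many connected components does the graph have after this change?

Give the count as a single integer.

Answer: 1

Derivation:
Initial component count: 2
Add (2,3): merges two components. Count decreases: 2 -> 1.
New component count: 1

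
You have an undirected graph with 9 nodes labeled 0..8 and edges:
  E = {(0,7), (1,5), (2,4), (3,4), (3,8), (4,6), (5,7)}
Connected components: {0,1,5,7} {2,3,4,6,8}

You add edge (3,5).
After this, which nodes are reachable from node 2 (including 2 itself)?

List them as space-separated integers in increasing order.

Before: nodes reachable from 2: {2,3,4,6,8}
Adding (3,5): merges 2's component with another. Reachability grows.
After: nodes reachable from 2: {0,1,2,3,4,5,6,7,8}

Answer: 0 1 2 3 4 5 6 7 8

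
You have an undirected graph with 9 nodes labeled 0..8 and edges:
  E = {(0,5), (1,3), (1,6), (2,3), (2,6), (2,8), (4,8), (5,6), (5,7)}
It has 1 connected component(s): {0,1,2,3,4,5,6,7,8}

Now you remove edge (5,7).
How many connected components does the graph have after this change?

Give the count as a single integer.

Initial component count: 1
Remove (5,7): it was a bridge. Count increases: 1 -> 2.
  After removal, components: {0,1,2,3,4,5,6,8} {7}
New component count: 2

Answer: 2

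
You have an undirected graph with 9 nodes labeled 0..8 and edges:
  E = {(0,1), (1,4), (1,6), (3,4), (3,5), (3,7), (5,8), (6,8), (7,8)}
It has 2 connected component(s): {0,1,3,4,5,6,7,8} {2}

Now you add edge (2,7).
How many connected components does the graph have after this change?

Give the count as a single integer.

Answer: 1

Derivation:
Initial component count: 2
Add (2,7): merges two components. Count decreases: 2 -> 1.
New component count: 1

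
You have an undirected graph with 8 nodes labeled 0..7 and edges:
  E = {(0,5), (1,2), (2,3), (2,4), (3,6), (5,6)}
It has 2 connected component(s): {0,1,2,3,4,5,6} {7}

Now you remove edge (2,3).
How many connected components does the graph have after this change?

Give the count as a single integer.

Initial component count: 2
Remove (2,3): it was a bridge. Count increases: 2 -> 3.
  After removal, components: {0,3,5,6} {1,2,4} {7}
New component count: 3

Answer: 3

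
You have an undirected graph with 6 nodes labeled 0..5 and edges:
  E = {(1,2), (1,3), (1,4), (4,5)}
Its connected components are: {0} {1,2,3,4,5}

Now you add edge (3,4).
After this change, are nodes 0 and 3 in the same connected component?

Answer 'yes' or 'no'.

Initial components: {0} {1,2,3,4,5}
Adding edge (3,4): both already in same component {1,2,3,4,5}. No change.
New components: {0} {1,2,3,4,5}
Are 0 and 3 in the same component? no

Answer: no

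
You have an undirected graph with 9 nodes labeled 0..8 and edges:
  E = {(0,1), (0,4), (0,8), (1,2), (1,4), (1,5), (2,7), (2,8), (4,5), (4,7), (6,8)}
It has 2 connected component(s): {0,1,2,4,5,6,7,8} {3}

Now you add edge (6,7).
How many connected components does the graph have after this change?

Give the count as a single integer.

Initial component count: 2
Add (6,7): endpoints already in same component. Count unchanged: 2.
New component count: 2

Answer: 2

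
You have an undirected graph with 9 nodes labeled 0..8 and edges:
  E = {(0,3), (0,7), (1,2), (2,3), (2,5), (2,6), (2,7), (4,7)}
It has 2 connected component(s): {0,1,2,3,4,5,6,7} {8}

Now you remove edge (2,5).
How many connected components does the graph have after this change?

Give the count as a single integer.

Initial component count: 2
Remove (2,5): it was a bridge. Count increases: 2 -> 3.
  After removal, components: {0,1,2,3,4,6,7} {5} {8}
New component count: 3

Answer: 3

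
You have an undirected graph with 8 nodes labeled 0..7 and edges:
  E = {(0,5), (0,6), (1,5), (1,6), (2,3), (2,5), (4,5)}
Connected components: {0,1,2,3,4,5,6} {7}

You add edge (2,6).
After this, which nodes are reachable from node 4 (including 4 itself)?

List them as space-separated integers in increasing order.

Before: nodes reachable from 4: {0,1,2,3,4,5,6}
Adding (2,6): both endpoints already in same component. Reachability from 4 unchanged.
After: nodes reachable from 4: {0,1,2,3,4,5,6}

Answer: 0 1 2 3 4 5 6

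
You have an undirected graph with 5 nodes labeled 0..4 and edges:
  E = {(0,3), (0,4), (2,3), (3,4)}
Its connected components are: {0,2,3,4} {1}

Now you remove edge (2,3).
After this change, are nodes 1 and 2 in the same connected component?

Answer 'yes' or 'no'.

Answer: no

Derivation:
Initial components: {0,2,3,4} {1}
Removing edge (2,3): it was a bridge — component count 2 -> 3.
New components: {0,3,4} {1} {2}
Are 1 and 2 in the same component? no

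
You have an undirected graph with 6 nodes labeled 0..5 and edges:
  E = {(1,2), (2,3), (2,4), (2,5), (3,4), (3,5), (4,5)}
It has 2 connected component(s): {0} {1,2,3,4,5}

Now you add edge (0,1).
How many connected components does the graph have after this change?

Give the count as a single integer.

Initial component count: 2
Add (0,1): merges two components. Count decreases: 2 -> 1.
New component count: 1

Answer: 1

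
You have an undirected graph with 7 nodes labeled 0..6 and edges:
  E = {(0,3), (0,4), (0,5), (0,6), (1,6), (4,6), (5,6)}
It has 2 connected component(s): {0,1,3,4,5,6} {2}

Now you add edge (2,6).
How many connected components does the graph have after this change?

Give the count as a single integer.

Answer: 1

Derivation:
Initial component count: 2
Add (2,6): merges two components. Count decreases: 2 -> 1.
New component count: 1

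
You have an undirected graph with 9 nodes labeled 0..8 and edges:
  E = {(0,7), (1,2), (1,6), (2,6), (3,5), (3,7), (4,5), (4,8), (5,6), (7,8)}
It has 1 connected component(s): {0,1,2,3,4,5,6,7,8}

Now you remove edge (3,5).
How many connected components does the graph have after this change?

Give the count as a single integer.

Initial component count: 1
Remove (3,5): not a bridge. Count unchanged: 1.
  After removal, components: {0,1,2,3,4,5,6,7,8}
New component count: 1

Answer: 1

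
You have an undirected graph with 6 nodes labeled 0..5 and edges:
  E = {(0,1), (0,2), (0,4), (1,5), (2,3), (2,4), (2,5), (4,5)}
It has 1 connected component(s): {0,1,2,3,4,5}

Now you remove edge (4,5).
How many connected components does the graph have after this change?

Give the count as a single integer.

Initial component count: 1
Remove (4,5): not a bridge. Count unchanged: 1.
  After removal, components: {0,1,2,3,4,5}
New component count: 1

Answer: 1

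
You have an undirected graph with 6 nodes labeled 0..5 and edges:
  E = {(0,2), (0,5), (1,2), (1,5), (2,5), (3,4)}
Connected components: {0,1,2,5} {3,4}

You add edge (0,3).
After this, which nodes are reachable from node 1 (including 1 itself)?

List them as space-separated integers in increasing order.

Answer: 0 1 2 3 4 5

Derivation:
Before: nodes reachable from 1: {0,1,2,5}
Adding (0,3): merges 1's component with another. Reachability grows.
After: nodes reachable from 1: {0,1,2,3,4,5}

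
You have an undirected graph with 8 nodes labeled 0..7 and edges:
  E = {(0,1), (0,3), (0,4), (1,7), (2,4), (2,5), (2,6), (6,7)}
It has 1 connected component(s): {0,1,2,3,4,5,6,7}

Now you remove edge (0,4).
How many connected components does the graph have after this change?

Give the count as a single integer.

Initial component count: 1
Remove (0,4): not a bridge. Count unchanged: 1.
  After removal, components: {0,1,2,3,4,5,6,7}
New component count: 1

Answer: 1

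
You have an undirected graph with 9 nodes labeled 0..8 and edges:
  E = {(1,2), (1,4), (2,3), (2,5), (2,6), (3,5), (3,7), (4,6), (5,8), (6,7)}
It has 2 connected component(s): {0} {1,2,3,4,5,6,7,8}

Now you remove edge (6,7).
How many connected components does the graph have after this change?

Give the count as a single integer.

Answer: 2

Derivation:
Initial component count: 2
Remove (6,7): not a bridge. Count unchanged: 2.
  After removal, components: {0} {1,2,3,4,5,6,7,8}
New component count: 2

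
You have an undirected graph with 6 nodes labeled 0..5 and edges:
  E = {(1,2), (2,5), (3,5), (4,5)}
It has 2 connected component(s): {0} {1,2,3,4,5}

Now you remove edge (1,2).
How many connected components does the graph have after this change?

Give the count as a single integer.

Answer: 3

Derivation:
Initial component count: 2
Remove (1,2): it was a bridge. Count increases: 2 -> 3.
  After removal, components: {0} {1} {2,3,4,5}
New component count: 3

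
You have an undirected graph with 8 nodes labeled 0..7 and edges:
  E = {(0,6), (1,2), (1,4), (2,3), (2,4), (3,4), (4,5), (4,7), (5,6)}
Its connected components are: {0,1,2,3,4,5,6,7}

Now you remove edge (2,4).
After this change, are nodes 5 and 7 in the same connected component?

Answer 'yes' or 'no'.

Answer: yes

Derivation:
Initial components: {0,1,2,3,4,5,6,7}
Removing edge (2,4): not a bridge — component count unchanged at 1.
New components: {0,1,2,3,4,5,6,7}
Are 5 and 7 in the same component? yes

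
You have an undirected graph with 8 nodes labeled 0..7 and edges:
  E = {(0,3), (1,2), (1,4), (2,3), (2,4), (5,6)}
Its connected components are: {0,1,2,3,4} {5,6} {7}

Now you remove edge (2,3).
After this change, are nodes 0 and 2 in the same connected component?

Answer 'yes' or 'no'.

Initial components: {0,1,2,3,4} {5,6} {7}
Removing edge (2,3): it was a bridge — component count 3 -> 4.
New components: {0,3} {1,2,4} {5,6} {7}
Are 0 and 2 in the same component? no

Answer: no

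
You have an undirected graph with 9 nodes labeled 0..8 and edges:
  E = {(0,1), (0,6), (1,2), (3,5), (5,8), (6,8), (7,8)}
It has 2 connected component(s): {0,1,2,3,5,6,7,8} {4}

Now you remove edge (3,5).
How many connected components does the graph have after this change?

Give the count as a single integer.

Initial component count: 2
Remove (3,5): it was a bridge. Count increases: 2 -> 3.
  After removal, components: {0,1,2,5,6,7,8} {3} {4}
New component count: 3

Answer: 3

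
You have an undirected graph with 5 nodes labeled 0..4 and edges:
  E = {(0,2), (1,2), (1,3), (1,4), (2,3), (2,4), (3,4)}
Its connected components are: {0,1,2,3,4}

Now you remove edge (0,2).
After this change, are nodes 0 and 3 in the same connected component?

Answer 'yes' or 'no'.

Answer: no

Derivation:
Initial components: {0,1,2,3,4}
Removing edge (0,2): it was a bridge — component count 1 -> 2.
New components: {0} {1,2,3,4}
Are 0 and 3 in the same component? no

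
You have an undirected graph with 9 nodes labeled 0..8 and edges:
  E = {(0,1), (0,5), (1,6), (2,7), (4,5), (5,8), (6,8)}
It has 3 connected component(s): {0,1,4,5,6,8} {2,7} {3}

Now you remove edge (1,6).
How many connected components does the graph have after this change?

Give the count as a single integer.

Initial component count: 3
Remove (1,6): not a bridge. Count unchanged: 3.
  After removal, components: {0,1,4,5,6,8} {2,7} {3}
New component count: 3

Answer: 3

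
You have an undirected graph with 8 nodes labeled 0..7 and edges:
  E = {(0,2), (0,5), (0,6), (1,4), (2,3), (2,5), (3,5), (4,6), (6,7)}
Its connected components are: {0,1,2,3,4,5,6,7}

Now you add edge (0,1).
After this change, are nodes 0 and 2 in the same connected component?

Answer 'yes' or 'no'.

Answer: yes

Derivation:
Initial components: {0,1,2,3,4,5,6,7}
Adding edge (0,1): both already in same component {0,1,2,3,4,5,6,7}. No change.
New components: {0,1,2,3,4,5,6,7}
Are 0 and 2 in the same component? yes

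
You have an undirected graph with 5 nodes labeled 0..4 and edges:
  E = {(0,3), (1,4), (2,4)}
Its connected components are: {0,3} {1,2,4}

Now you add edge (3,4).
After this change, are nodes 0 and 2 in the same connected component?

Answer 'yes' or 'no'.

Initial components: {0,3} {1,2,4}
Adding edge (3,4): merges {0,3} and {1,2,4}.
New components: {0,1,2,3,4}
Are 0 and 2 in the same component? yes

Answer: yes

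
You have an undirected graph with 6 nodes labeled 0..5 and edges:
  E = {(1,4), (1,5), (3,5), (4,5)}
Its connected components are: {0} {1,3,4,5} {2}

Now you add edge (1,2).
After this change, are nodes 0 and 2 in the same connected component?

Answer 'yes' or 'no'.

Initial components: {0} {1,3,4,5} {2}
Adding edge (1,2): merges {1,3,4,5} and {2}.
New components: {0} {1,2,3,4,5}
Are 0 and 2 in the same component? no

Answer: no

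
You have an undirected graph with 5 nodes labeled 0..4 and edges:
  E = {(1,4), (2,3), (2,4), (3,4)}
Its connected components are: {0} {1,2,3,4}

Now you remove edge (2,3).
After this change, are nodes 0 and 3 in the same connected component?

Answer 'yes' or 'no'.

Answer: no

Derivation:
Initial components: {0} {1,2,3,4}
Removing edge (2,3): not a bridge — component count unchanged at 2.
New components: {0} {1,2,3,4}
Are 0 and 3 in the same component? no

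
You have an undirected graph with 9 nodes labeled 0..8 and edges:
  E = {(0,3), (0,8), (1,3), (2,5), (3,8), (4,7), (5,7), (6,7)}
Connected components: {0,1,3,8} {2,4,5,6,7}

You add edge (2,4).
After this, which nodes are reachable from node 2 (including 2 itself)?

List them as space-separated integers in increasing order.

Answer: 2 4 5 6 7

Derivation:
Before: nodes reachable from 2: {2,4,5,6,7}
Adding (2,4): both endpoints already in same component. Reachability from 2 unchanged.
After: nodes reachable from 2: {2,4,5,6,7}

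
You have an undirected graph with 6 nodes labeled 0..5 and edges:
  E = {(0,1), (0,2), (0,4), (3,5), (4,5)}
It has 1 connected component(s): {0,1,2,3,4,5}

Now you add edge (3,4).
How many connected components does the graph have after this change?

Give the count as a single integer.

Initial component count: 1
Add (3,4): endpoints already in same component. Count unchanged: 1.
New component count: 1

Answer: 1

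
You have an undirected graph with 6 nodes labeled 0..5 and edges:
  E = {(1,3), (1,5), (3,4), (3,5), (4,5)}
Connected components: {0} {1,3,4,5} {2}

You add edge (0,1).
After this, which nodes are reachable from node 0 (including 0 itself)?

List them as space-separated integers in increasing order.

Before: nodes reachable from 0: {0}
Adding (0,1): merges 0's component with another. Reachability grows.
After: nodes reachable from 0: {0,1,3,4,5}

Answer: 0 1 3 4 5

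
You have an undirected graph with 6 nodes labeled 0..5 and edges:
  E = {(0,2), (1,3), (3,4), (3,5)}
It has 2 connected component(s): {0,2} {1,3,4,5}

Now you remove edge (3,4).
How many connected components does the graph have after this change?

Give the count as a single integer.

Answer: 3

Derivation:
Initial component count: 2
Remove (3,4): it was a bridge. Count increases: 2 -> 3.
  After removal, components: {0,2} {1,3,5} {4}
New component count: 3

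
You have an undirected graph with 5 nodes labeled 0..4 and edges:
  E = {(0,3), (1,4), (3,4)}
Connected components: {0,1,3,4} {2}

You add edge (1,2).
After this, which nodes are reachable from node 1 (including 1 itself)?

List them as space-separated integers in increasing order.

Before: nodes reachable from 1: {0,1,3,4}
Adding (1,2): merges 1's component with another. Reachability grows.
After: nodes reachable from 1: {0,1,2,3,4}

Answer: 0 1 2 3 4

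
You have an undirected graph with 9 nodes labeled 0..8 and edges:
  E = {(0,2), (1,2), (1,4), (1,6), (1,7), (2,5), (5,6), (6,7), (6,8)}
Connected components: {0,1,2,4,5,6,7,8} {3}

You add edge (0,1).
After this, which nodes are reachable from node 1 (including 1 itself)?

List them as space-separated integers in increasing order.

Answer: 0 1 2 4 5 6 7 8

Derivation:
Before: nodes reachable from 1: {0,1,2,4,5,6,7,8}
Adding (0,1): both endpoints already in same component. Reachability from 1 unchanged.
After: nodes reachable from 1: {0,1,2,4,5,6,7,8}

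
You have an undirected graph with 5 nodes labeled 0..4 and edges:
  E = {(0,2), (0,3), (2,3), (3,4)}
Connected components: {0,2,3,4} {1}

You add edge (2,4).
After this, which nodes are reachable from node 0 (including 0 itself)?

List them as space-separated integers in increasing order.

Answer: 0 2 3 4

Derivation:
Before: nodes reachable from 0: {0,2,3,4}
Adding (2,4): both endpoints already in same component. Reachability from 0 unchanged.
After: nodes reachable from 0: {0,2,3,4}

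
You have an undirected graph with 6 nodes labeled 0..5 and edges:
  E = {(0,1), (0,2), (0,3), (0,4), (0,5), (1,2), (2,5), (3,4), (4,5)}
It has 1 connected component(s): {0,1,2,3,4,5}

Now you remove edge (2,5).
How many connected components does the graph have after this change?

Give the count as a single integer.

Initial component count: 1
Remove (2,5): not a bridge. Count unchanged: 1.
  After removal, components: {0,1,2,3,4,5}
New component count: 1

Answer: 1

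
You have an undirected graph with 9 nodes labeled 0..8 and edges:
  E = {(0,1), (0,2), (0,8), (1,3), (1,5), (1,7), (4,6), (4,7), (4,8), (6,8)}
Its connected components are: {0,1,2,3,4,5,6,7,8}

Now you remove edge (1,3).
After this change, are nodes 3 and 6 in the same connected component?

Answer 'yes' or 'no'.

Initial components: {0,1,2,3,4,5,6,7,8}
Removing edge (1,3): it was a bridge — component count 1 -> 2.
New components: {0,1,2,4,5,6,7,8} {3}
Are 3 and 6 in the same component? no

Answer: no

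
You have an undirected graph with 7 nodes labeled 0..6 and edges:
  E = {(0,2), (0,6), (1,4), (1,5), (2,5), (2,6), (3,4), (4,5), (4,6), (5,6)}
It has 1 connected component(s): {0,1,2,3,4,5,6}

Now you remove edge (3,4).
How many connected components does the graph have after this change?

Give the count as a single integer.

Initial component count: 1
Remove (3,4): it was a bridge. Count increases: 1 -> 2.
  After removal, components: {0,1,2,4,5,6} {3}
New component count: 2

Answer: 2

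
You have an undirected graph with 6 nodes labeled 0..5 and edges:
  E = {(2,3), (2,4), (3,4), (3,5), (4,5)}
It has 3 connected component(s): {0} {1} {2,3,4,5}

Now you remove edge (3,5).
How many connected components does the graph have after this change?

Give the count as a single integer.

Answer: 3

Derivation:
Initial component count: 3
Remove (3,5): not a bridge. Count unchanged: 3.
  After removal, components: {0} {1} {2,3,4,5}
New component count: 3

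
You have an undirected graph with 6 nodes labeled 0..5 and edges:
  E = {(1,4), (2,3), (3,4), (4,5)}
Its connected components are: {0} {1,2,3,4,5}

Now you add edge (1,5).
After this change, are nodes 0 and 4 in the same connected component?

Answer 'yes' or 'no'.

Initial components: {0} {1,2,3,4,5}
Adding edge (1,5): both already in same component {1,2,3,4,5}. No change.
New components: {0} {1,2,3,4,5}
Are 0 and 4 in the same component? no

Answer: no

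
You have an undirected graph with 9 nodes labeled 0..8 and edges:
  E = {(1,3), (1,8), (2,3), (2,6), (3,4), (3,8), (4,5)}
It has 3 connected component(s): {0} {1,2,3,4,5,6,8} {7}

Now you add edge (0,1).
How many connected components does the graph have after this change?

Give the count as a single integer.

Answer: 2

Derivation:
Initial component count: 3
Add (0,1): merges two components. Count decreases: 3 -> 2.
New component count: 2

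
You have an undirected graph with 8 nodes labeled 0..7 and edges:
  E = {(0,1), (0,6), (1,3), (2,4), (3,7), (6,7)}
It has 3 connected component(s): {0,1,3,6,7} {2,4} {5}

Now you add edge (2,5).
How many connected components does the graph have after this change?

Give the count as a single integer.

Answer: 2

Derivation:
Initial component count: 3
Add (2,5): merges two components. Count decreases: 3 -> 2.
New component count: 2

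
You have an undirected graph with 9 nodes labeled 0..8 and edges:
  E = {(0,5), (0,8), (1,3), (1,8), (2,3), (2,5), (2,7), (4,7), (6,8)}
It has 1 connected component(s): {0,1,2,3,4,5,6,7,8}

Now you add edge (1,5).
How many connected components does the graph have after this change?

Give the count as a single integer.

Initial component count: 1
Add (1,5): endpoints already in same component. Count unchanged: 1.
New component count: 1

Answer: 1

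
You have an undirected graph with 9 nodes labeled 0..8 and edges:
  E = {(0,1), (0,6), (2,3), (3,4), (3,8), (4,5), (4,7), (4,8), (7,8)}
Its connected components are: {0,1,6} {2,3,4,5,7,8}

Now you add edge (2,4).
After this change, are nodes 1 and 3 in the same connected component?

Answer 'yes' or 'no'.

Initial components: {0,1,6} {2,3,4,5,7,8}
Adding edge (2,4): both already in same component {2,3,4,5,7,8}. No change.
New components: {0,1,6} {2,3,4,5,7,8}
Are 1 and 3 in the same component? no

Answer: no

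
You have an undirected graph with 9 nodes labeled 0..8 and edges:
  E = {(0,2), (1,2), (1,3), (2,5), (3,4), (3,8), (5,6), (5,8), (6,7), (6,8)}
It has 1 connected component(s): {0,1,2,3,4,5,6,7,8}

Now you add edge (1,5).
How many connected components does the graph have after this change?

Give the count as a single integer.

Initial component count: 1
Add (1,5): endpoints already in same component. Count unchanged: 1.
New component count: 1

Answer: 1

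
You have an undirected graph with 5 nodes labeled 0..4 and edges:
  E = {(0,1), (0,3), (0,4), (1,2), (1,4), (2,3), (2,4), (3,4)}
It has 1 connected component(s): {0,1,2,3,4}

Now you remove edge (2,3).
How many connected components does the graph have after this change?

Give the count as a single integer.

Initial component count: 1
Remove (2,3): not a bridge. Count unchanged: 1.
  After removal, components: {0,1,2,3,4}
New component count: 1

Answer: 1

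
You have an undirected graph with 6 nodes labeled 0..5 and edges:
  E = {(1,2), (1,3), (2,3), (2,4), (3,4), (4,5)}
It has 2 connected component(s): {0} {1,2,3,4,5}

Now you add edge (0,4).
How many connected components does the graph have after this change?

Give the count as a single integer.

Answer: 1

Derivation:
Initial component count: 2
Add (0,4): merges two components. Count decreases: 2 -> 1.
New component count: 1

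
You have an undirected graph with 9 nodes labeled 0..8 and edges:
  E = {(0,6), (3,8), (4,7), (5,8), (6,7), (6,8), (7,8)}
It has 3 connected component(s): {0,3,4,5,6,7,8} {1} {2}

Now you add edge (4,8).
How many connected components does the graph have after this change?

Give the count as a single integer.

Initial component count: 3
Add (4,8): endpoints already in same component. Count unchanged: 3.
New component count: 3

Answer: 3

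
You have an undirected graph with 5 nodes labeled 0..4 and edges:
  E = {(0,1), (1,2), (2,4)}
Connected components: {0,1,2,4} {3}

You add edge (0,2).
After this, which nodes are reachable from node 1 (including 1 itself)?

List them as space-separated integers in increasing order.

Before: nodes reachable from 1: {0,1,2,4}
Adding (0,2): both endpoints already in same component. Reachability from 1 unchanged.
After: nodes reachable from 1: {0,1,2,4}

Answer: 0 1 2 4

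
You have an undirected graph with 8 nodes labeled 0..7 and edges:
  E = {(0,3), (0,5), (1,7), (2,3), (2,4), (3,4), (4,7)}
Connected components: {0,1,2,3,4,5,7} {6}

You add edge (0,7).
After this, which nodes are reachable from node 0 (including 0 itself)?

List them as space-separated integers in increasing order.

Answer: 0 1 2 3 4 5 7

Derivation:
Before: nodes reachable from 0: {0,1,2,3,4,5,7}
Adding (0,7): both endpoints already in same component. Reachability from 0 unchanged.
After: nodes reachable from 0: {0,1,2,3,4,5,7}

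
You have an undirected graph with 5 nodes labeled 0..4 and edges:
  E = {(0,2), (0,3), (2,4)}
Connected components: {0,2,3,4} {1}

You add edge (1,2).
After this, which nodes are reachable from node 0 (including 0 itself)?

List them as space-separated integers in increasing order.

Before: nodes reachable from 0: {0,2,3,4}
Adding (1,2): merges 0's component with another. Reachability grows.
After: nodes reachable from 0: {0,1,2,3,4}

Answer: 0 1 2 3 4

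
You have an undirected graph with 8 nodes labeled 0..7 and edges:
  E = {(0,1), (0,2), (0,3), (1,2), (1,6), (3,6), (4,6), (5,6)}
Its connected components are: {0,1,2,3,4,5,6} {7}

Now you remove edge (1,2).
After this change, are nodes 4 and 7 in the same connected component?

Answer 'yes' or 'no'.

Answer: no

Derivation:
Initial components: {0,1,2,3,4,5,6} {7}
Removing edge (1,2): not a bridge — component count unchanged at 2.
New components: {0,1,2,3,4,5,6} {7}
Are 4 and 7 in the same component? no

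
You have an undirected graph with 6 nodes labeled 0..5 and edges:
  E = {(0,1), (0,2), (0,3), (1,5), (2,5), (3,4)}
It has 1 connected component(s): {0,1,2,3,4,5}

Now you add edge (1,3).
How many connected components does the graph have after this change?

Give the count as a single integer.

Initial component count: 1
Add (1,3): endpoints already in same component. Count unchanged: 1.
New component count: 1

Answer: 1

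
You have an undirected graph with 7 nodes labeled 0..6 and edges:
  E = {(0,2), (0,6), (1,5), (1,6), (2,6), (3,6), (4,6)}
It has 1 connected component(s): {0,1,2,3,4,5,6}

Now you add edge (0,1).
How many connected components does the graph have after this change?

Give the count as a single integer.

Answer: 1

Derivation:
Initial component count: 1
Add (0,1): endpoints already in same component. Count unchanged: 1.
New component count: 1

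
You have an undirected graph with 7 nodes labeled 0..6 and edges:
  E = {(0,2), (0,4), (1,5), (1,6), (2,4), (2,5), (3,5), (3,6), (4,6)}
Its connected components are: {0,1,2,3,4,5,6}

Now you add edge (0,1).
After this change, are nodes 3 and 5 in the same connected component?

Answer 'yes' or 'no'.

Answer: yes

Derivation:
Initial components: {0,1,2,3,4,5,6}
Adding edge (0,1): both already in same component {0,1,2,3,4,5,6}. No change.
New components: {0,1,2,3,4,5,6}
Are 3 and 5 in the same component? yes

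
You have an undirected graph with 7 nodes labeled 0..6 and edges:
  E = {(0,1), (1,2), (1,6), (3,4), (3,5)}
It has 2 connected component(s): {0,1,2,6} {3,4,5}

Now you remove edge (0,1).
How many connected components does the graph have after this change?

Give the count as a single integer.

Initial component count: 2
Remove (0,1): it was a bridge. Count increases: 2 -> 3.
  After removal, components: {0} {1,2,6} {3,4,5}
New component count: 3

Answer: 3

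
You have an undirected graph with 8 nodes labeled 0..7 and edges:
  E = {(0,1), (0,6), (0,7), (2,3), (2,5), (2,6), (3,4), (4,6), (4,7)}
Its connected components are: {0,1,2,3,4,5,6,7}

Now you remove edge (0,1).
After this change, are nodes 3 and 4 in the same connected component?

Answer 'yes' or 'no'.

Answer: yes

Derivation:
Initial components: {0,1,2,3,4,5,6,7}
Removing edge (0,1): it was a bridge — component count 1 -> 2.
New components: {0,2,3,4,5,6,7} {1}
Are 3 and 4 in the same component? yes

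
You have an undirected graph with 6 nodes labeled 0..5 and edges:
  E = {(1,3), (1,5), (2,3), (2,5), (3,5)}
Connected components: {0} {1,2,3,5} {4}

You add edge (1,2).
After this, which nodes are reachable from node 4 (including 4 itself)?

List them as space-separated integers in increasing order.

Before: nodes reachable from 4: {4}
Adding (1,2): both endpoints already in same component. Reachability from 4 unchanged.
After: nodes reachable from 4: {4}

Answer: 4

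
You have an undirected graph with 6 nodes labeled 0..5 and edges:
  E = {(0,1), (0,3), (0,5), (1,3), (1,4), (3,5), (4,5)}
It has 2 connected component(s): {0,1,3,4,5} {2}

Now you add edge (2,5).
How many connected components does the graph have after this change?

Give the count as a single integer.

Answer: 1

Derivation:
Initial component count: 2
Add (2,5): merges two components. Count decreases: 2 -> 1.
New component count: 1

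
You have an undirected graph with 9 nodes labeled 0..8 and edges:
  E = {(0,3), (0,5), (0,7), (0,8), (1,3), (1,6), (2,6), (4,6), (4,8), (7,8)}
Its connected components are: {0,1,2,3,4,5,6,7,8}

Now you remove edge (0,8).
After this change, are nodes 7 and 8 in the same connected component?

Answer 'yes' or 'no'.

Answer: yes

Derivation:
Initial components: {0,1,2,3,4,5,6,7,8}
Removing edge (0,8): not a bridge — component count unchanged at 1.
New components: {0,1,2,3,4,5,6,7,8}
Are 7 and 8 in the same component? yes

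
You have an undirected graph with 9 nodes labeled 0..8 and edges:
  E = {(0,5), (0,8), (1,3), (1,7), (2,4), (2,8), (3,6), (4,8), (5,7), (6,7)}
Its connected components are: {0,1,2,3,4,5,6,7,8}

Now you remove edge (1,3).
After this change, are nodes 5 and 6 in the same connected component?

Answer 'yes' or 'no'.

Initial components: {0,1,2,3,4,5,6,7,8}
Removing edge (1,3): not a bridge — component count unchanged at 1.
New components: {0,1,2,3,4,5,6,7,8}
Are 5 and 6 in the same component? yes

Answer: yes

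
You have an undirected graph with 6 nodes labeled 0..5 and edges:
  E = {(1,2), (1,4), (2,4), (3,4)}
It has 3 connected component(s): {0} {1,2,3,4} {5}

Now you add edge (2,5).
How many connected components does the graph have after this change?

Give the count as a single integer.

Initial component count: 3
Add (2,5): merges two components. Count decreases: 3 -> 2.
New component count: 2

Answer: 2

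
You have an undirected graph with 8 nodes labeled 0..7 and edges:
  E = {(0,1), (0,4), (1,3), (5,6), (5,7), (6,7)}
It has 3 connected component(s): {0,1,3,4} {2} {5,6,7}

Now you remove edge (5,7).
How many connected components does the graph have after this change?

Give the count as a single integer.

Answer: 3

Derivation:
Initial component count: 3
Remove (5,7): not a bridge. Count unchanged: 3.
  After removal, components: {0,1,3,4} {2} {5,6,7}
New component count: 3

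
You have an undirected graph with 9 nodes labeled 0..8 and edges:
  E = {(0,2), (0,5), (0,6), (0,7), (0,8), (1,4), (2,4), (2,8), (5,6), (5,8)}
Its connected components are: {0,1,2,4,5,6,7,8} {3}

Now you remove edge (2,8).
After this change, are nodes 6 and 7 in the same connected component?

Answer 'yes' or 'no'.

Answer: yes

Derivation:
Initial components: {0,1,2,4,5,6,7,8} {3}
Removing edge (2,8): not a bridge — component count unchanged at 2.
New components: {0,1,2,4,5,6,7,8} {3}
Are 6 and 7 in the same component? yes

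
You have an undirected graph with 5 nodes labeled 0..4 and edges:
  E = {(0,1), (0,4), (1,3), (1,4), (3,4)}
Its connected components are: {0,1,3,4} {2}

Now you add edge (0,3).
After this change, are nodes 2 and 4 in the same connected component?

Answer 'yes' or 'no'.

Initial components: {0,1,3,4} {2}
Adding edge (0,3): both already in same component {0,1,3,4}. No change.
New components: {0,1,3,4} {2}
Are 2 and 4 in the same component? no

Answer: no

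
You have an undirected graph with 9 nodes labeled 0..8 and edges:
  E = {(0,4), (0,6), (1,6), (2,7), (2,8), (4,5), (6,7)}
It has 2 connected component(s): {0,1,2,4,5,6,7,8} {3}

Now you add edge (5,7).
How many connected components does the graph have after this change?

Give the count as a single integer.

Answer: 2

Derivation:
Initial component count: 2
Add (5,7): endpoints already in same component. Count unchanged: 2.
New component count: 2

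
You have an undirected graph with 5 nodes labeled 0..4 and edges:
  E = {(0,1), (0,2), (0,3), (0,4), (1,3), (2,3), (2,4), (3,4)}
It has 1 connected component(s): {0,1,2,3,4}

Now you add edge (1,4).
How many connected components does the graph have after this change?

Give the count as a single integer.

Initial component count: 1
Add (1,4): endpoints already in same component. Count unchanged: 1.
New component count: 1

Answer: 1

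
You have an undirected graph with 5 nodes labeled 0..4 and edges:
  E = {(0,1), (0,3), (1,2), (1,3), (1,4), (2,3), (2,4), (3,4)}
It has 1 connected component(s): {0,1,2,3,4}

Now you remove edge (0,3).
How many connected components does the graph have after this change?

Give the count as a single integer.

Initial component count: 1
Remove (0,3): not a bridge. Count unchanged: 1.
  After removal, components: {0,1,2,3,4}
New component count: 1

Answer: 1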